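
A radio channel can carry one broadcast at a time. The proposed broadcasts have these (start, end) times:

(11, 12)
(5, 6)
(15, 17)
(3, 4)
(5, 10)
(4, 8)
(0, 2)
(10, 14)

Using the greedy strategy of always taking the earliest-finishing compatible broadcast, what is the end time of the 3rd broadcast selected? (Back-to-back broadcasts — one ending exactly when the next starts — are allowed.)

6

Sort by end time and greedily take each interval whose start is ≥ the last chosen end.
By end time: (0,2), (3,4), (5,6), (4,8), (5,10), (11,12), (10,14), (15,17).
Pick (0,2); next start ≥ 2 → (3,4); next start ≥ 4 → (5,6); next start ≥ 6 → (11,12); next start ≥ 12 → (15,17).
Selected: (0,2) (3,4) (5,6) (11,12) (15,17)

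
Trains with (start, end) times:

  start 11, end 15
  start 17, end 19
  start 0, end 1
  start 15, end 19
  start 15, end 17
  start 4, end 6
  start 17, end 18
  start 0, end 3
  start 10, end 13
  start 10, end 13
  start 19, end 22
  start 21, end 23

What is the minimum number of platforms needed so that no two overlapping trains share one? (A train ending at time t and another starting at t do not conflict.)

Events (time:±→running): 0:+→1 0:+→2 1:-→1 3:-→0 4:+→1 6:-→0 10:+→1 10:+→2 11:+→3 … peak 3.

3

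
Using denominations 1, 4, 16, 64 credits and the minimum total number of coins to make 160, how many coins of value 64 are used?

2

160 = 2×64 + 2×16
Count of 64: 2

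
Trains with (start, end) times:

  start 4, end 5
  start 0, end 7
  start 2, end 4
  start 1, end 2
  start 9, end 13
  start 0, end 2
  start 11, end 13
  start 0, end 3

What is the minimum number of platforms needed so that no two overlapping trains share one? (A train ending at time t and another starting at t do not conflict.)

4

The answer is the maximum number of intervals overlapping at any instant.
Events (time:±→running): 0:+→1 0:+→2 0:+→3 1:+→4 … peak 4.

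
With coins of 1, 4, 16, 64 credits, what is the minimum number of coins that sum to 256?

4

Greedy: take as many of the largest coin as possible, then repeat with the remainder.
256 = 4×64
Total coins = 4 = 4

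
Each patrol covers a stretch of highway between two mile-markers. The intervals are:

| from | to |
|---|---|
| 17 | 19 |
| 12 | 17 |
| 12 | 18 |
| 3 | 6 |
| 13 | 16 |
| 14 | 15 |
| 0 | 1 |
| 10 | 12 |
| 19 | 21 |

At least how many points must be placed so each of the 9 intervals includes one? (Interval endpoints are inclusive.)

Sort by right endpoint; whenever an interval is uncovered, place a point at its right end.
Sorted: [0,1] [3,6] [10,12] [14,15] [13,16] [12,17] [12,18] [17,19] [19,21]
{[0,1]} hit by 1; {[3,6]} hit by 6; {[10,12]} hit by 12; {[14,15],[13,16],[12,17],[12,18]} hit by 15; {[17,19],[19,21]} hit by 19.
Points: 1, 6, 12, 15, 19 (5 total).

5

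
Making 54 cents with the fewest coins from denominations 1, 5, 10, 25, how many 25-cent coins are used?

54 − 2×25→4 − 4×1→0
Count of 25: 2

2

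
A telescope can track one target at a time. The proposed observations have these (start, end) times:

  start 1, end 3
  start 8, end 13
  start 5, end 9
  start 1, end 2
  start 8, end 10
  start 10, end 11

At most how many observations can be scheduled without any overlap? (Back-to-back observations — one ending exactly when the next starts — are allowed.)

3

Order by finish time; keep every interval that doesn't clash with the previous kept one.
Sorted by end: (1,2)  (1,3)  (5,9)  (8,10)  (10,11)  (8,13)
take (1,2); take (5,9); skip (8,10); take (10,11); skip (8,13).
Selected 3 observations.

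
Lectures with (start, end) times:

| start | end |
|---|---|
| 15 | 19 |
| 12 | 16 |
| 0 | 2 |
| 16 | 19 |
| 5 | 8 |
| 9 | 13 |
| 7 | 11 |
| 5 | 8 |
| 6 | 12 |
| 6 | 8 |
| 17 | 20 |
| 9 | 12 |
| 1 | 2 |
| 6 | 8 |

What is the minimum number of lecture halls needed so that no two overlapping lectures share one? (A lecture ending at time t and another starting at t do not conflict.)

The answer is the maximum number of intervals overlapping at any instant.
starts: [0, 1, 5, 5, 6, 6, 6, 7, 9, 9, 12, 15, 16, 17]
ends:   [2, 2, 8, 8, 8, 8, 11, 12, 12, 13, 16, 19, 19, 20]
s0→1 s1→2 e2→1 e2→0 s5→1 s5→2 s6→3 s6→4 s6→5 s7→6  — peak 6.

6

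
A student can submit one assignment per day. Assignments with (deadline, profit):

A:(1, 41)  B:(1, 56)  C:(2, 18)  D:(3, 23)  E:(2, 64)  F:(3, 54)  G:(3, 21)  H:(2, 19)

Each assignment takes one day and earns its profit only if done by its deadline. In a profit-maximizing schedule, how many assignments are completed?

3

By profit: E(d2,64), B(d1,56), F(d3,54), A(d1,41), D(d3,23), G(d3,21), H(d2,19), C(d2,18)
E→slot 2; B→slot 1; F→slot 3; A skipped; D skipped; G skipped; H skipped; C skipped.
3 of 8 scheduled.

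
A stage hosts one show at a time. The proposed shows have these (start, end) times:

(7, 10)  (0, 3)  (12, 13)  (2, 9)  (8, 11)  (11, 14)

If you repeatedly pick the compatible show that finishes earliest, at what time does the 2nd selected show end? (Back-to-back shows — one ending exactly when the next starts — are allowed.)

10

Sorted by end: (0,3)  (2,9)  (7,10)  (8,11)  (12,13)  (11,14)
take (0,3); take (7,10); skip (8,11); take (12,13).
Selected: (0,3) (7,10) (12,13)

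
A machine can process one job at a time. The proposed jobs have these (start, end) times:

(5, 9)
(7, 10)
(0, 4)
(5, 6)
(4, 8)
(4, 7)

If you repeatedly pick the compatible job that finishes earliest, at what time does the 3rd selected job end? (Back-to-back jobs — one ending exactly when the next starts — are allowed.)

10

Sort by end time and greedily take each interval whose start is ≥ the last chosen end.
Sorted by end: (0,4)  (5,6)  (4,7)  (4,8)  (5,9)  (7,10)
take (0,4); take (5,6); skip (4,7); skip (4,8); take (7,10).
Selected: (0,4) (5,6) (7,10)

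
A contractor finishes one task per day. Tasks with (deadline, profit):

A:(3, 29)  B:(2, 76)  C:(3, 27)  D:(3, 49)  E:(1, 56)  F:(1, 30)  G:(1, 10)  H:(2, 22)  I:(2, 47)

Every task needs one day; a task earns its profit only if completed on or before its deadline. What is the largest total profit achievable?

181

By profit: B(d2,76), E(d1,56), D(d3,49), I(d2,47), F(d1,30), A(d3,29), C(d3,27), H(d2,22), G(d1,10)
B→slot 2; E→slot 1; D→slot 3; I skipped; F skipped; A skipped; C skipped; H skipped; G skipped.
Profit = 56 + 76 + 49 = 181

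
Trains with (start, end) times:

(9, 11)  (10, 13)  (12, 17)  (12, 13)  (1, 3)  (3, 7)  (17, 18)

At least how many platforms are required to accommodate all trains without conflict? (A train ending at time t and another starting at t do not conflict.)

Events (time:±→running): 1:+→1 3:-→0 3:+→1 7:-→0 9:+→1 10:+→2 11:-→1 12:+→2 12:+→3 … peak 3.

3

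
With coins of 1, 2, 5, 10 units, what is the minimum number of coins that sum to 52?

6

52 = 5×10 + 1×2
Total coins = 5 + 1 = 6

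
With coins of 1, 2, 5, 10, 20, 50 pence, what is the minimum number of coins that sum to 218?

8

218 = 4×50 + 1×10 + 1×5 + 1×2 + 1×1
Total coins = 4 + 1 + 1 + 1 + 1 = 8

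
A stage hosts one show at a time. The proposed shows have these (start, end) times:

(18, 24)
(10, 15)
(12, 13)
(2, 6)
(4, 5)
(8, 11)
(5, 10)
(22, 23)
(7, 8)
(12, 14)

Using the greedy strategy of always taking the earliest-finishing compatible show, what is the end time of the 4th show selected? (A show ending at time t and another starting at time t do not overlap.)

Sort by end time and greedily take each interval whose start is ≥ the last chosen end.
By end time: (4,5), (2,6), (7,8), (5,10), (8,11), (12,13), (12,14), (10,15), (22,23), (18,24).
Pick (4,5); next start ≥ 5 → (7,8); next start ≥ 8 → (8,11); next start ≥ 11 → (12,13); next start ≥ 13 → (22,23).
Selected: (4,5) (7,8) (8,11) (12,13) (22,23)

13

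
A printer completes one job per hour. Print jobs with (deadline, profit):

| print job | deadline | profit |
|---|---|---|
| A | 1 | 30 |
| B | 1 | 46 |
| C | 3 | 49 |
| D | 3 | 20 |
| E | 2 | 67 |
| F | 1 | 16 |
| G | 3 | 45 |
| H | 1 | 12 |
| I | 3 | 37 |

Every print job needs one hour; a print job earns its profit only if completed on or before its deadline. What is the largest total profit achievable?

162

By profit: E(d2,67), C(d3,49), B(d1,46), G(d3,45), I(d3,37), A(d1,30), D(d3,20), F(d1,16), H(d1,12)
E→slot 2; C→slot 3; B→slot 1; G skipped; I skipped; A skipped; D skipped; F skipped; H skipped.
Profit = 46 + 67 + 49 = 162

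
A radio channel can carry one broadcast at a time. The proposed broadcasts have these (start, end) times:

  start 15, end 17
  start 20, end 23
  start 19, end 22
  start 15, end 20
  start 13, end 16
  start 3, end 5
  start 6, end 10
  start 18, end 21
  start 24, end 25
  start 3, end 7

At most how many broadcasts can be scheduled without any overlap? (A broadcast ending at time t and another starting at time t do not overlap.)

5

Sort by end time and greedily take each interval whose start is ≥ the last chosen end.
Sorted by end: (3,5)  (3,7)  (6,10)  (13,16)  (15,17)  (15,20)  (18,21)  (19,22)  (20,23)  (24,25)
take (3,5); skip (3,7); take (6,10); take (13,16); take (18,21); skip (19,22); take (24,25).
Selected 5 broadcasts.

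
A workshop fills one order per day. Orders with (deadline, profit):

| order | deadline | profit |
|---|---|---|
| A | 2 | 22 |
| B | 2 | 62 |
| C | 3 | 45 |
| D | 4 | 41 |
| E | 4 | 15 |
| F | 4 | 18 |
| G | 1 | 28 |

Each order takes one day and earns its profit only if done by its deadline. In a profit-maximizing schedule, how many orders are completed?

Profit order: B=62 C=45 D=41 G=28 A=22 F=18 E=15
Assign: B→slot 2, C→slot 3, D→slot 4, G→slot 1, A skipped, F skipped, E skipped.
Slots: [1:G] [2:B] [3:C] [4:D]
4 of 7 scheduled.

4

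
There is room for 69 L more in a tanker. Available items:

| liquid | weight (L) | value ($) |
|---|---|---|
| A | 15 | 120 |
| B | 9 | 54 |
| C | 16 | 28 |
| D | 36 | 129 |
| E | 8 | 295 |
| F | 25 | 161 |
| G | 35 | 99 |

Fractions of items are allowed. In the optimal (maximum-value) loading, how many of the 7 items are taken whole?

4

Sort by value per unit weight and fill in that order.
Order: E (295/8=36.88) > A (120/15=8.00) > F (161/25=6.44) > B (54/9=6.00) > D (129/36=3.58) > G (99/35=2.83) > C (28/16=1.75)
Fill: take E (8 @ 295) → take A (15 @ 120) → take F (25 @ 161) → take B (9 @ 54) → take 12/36 of D → 43.00; 69/69 used.
4 item(s) taken whole; one partial (take 12/36 of D).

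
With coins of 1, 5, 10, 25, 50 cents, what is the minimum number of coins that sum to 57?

57 − 1×50→7 − 1×5→2 − 2×1→0
Total coins = 1 + 1 + 2 = 4

4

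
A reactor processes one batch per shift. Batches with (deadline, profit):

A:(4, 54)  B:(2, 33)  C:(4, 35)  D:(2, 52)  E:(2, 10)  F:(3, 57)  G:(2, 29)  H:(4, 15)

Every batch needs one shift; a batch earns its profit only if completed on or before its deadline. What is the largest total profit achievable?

198

Sort by profit descending; place each in the latest free slot ≤ its deadline.
By profit: F(d3,57), A(d4,54), D(d2,52), C(d4,35), B(d2,33), G(d2,29), H(d4,15), E(d2,10)
F→slot 3; A→slot 4; D→slot 2; C→slot 1; B skipped; G skipped; H skipped; E skipped.
Profit = 35 + 52 + 57 + 54 = 198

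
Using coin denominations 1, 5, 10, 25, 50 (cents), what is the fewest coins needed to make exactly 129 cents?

7

129 = 2×50 + 1×25 + 4×1
Total coins = 2 + 1 + 4 = 7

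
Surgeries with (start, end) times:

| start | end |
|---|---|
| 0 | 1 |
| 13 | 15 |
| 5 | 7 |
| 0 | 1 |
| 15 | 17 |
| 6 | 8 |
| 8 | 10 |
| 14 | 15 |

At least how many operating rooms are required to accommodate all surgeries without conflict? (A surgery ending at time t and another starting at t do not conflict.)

Events (time:±→running): 0:+→1 0:+→2 … peak 2.

2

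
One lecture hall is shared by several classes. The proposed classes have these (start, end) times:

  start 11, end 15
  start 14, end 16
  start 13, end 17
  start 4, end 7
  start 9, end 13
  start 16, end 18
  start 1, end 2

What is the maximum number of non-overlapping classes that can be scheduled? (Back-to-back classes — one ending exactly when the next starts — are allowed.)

Greedy by earliest finish: after sorting by end time, pick each interval compatible with the last pick.
Sorted by end: (1,2)  (4,7)  (9,13)  (11,15)  (14,16)  (13,17)  (16,18)
take (1,2); take (4,7); take (9,13); skip (11,15); take (14,16); skip (13,17); take (16,18).
Selected 5 classes.

5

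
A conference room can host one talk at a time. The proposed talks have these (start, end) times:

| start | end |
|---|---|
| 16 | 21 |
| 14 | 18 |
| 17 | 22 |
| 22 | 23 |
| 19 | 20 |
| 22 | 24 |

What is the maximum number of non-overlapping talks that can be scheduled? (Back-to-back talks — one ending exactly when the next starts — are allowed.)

Sorted by end: (14,18)  (19,20)  (16,21)  (17,22)  (22,23)  (22,24)
take (14,18); take (19,20); skip (17,22); take (22,23); skip (22,24).
Selected 3 talks.

3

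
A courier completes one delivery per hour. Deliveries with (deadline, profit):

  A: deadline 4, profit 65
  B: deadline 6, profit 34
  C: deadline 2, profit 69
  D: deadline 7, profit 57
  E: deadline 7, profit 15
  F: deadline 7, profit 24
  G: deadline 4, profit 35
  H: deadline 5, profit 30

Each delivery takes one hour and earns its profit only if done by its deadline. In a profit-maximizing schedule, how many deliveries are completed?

Take jobs in profit order; each goes to the latest open slot no later than its deadline.
By profit: C(d2,69), A(d4,65), D(d7,57), G(d4,35), B(d6,34), H(d5,30), F(d7,24), E(d7,15)
C→slot 2; A→slot 4; D→slot 7; G→slot 3; B→slot 6; H→slot 5; F→slot 1; E skipped.
7 of 8 scheduled.

7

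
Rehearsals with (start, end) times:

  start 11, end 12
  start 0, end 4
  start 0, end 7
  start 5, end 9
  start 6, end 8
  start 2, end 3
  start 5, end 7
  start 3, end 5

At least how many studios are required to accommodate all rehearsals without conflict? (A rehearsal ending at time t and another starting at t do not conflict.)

4

Events (time:±→running): 0:+→1 0:+→2 2:+→3 3:-→2 3:+→3 4:-→2 5:-→1 5:+→2 5:+→3 6:+→4 … peak 4.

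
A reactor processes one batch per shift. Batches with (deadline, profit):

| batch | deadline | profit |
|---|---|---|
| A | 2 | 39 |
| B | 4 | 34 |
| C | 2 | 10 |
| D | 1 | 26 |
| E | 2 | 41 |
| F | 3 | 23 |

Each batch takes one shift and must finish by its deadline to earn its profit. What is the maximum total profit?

Take jobs in profit order; each goes to the latest open slot no later than its deadline.
Profit order: E=41 A=39 B=34 D=26 F=23 C=10
Assign: E→slot 2, A→slot 1, B→slot 4, D skipped, F→slot 3, C skipped.
Slots: [1:A] [2:E] [3:F] [4:B]
Profit = 39 + 41 + 23 + 34 = 137

137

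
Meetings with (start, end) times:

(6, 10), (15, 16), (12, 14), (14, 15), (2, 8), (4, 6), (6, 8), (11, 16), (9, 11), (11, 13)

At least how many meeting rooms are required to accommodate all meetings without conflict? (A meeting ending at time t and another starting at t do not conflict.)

3

Count concurrent intervals with a sweep; the peak is the room count.
Events (time:±→running): 2:+→1 4:+→2 6:-→1 6:+→2 6:+→3 … peak 3.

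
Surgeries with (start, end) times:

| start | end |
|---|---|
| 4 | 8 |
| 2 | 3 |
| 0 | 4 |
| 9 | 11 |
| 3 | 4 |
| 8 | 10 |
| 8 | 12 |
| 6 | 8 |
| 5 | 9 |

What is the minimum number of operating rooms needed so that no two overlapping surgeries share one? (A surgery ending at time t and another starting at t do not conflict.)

3

starts: [0, 2, 3, 4, 5, 6, 8, 8, 9]
ends:   [3, 4, 4, 8, 8, 9, 10, 11, 12]
s0→1 s2→2 e3→1 s3→2 e4→1 e4→0 s4→1 s5→2 s6→3  — peak 3.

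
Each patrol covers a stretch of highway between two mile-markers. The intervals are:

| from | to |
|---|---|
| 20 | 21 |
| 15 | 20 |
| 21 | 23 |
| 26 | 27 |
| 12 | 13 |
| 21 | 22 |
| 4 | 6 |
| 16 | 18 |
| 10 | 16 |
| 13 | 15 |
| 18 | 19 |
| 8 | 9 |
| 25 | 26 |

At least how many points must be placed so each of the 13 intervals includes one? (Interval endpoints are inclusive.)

Sort by right endpoint; whenever an interval is uncovered, place a point at its right end.
Sorted: [4,6] [8,9] [12,13] [13,15] [10,16] [16,18] [18,19] [15,20] [20,21] [21,22] [21,23] [25,26] [26,27]
{[4,6]} hit by 6; {[8,9]} hit by 9; {[12,13],[13,15],[10,16]} hit by 13; {[16,18],[18,19],[15,20]} hit by 18; {[20,21],[21,22],[21,23]} hit by 21; {[25,26],[26,27]} hit by 26.
Points: 6, 9, 13, 18, 21, 26 (6 total).

6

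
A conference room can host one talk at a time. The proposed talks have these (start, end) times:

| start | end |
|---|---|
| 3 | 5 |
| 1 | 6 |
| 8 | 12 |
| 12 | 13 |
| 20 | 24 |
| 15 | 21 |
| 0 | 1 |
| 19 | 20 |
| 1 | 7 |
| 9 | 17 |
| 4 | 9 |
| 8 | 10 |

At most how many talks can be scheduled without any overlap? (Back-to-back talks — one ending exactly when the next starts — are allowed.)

Order by finish time; keep every interval that doesn't clash with the previous kept one.
By end time: (0,1), (3,5), (1,6), (1,7), (4,9), (8,10), (8,12), (12,13), (9,17), (19,20), (15,21), (20,24).
Pick (0,1); next start ≥ 1 → (3,5); next start ≥ 5 → (8,10); next start ≥ 10 → (12,13); next start ≥ 13 → (19,20); next start ≥ 20 → (20,24).
Selected 6 talks.

6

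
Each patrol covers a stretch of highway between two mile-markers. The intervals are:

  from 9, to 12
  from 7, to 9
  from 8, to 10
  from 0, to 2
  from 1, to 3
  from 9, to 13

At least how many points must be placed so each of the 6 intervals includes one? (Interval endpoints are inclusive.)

2

Sorted: [0,2] [1,3] [7,9] [8,10] [9,12] [9,13]
{[0,2],[1,3]} hit by 2; {[7,9],[8,10],[9,12],[9,13]} hit by 9.
Points: 2, 9 (2 total).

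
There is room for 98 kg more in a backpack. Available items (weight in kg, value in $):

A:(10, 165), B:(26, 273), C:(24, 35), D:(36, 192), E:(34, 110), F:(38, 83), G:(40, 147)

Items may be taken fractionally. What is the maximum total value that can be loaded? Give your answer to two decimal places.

Greedy by value/weight ratio, highest first.
Order: A (165/10=16.50) > B (273/26=10.50) > D (192/36=5.33) > G (147/40=3.67) > E (110/34=3.24) > F (83/38=2.18) > C (35/24=1.46)
Fill: take A (10 @ 165) → take B (26 @ 273) → take D (36 @ 192) → take 26/40 of G → 95.55; 98/98 used.
Total value = 725.55

725.55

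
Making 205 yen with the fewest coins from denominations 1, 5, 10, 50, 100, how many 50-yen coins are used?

0

Greedy: take as many of the largest coin as possible, then repeat with the remainder.
205 = 2×100 + 1×5
Count of 50: 0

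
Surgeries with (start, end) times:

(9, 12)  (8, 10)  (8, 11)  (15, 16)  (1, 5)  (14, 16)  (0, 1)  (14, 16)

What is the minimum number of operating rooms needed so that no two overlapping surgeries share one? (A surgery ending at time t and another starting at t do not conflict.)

3

Events (time:±→running): 0:+→1 1:-→0 1:+→1 5:-→0 8:+→1 8:+→2 9:+→3 … peak 3.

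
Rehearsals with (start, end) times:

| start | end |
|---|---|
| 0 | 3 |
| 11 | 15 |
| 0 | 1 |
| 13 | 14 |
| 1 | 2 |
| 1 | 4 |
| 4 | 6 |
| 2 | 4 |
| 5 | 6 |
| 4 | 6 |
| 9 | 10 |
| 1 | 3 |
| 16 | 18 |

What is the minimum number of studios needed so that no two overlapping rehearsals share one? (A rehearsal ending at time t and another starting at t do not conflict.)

4

Count concurrent intervals with a sweep; the peak is the room count.
Events (time:±→running): 0:+→1 0:+→2 1:-→1 1:+→2 1:+→3 1:+→4 … peak 4.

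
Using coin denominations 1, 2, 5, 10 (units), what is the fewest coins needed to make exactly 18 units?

4

18 = 1×10 + 1×5 + 1×2 + 1×1
Total coins = 1 + 1 + 1 + 1 = 4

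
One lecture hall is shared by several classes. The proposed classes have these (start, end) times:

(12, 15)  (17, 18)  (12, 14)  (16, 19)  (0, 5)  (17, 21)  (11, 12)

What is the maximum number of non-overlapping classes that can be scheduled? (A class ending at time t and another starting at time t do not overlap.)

Sort by end time and greedily take each interval whose start is ≥ the last chosen end.
By end time: (0,5), (11,12), (12,14), (12,15), (17,18), (16,19), (17,21).
Pick (0,5); next start ≥ 5 → (11,12); next start ≥ 12 → (12,14); next start ≥ 14 → (17,18).
Selected 4 classes.

4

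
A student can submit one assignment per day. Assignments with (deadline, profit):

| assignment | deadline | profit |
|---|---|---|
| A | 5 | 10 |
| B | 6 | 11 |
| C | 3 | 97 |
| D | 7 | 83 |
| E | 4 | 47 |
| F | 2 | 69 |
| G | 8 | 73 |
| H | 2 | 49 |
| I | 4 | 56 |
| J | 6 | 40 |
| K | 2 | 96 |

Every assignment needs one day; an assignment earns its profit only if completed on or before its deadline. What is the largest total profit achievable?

525

Sort by profit descending; place each in the latest free slot ≤ its deadline.
Profit order: C=97 K=96 D=83 G=73 F=69 I=56 H=49 E=47 J=40 B=11 A=10
Assign: C→slot 3, K→slot 2, D→slot 7, G→slot 8, F→slot 1, I→slot 4, H skipped, E skipped, J→slot 6, B→slot 5, A skipped.
Slots: [1:F] [2:K] [3:C] [4:I] [5:B] [6:J] [7:D] [8:G]
Profit = 69 + 96 + 97 + 56 + 11 + 40 + 83 + 73 = 525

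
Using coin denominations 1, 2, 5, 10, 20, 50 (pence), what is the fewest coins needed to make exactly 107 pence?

Use the largest denomination that fits, subtract, and repeat.
107 − 2×50→7 − 1×5→2 − 1×2→0
Total coins = 2 + 1 + 1 = 4

4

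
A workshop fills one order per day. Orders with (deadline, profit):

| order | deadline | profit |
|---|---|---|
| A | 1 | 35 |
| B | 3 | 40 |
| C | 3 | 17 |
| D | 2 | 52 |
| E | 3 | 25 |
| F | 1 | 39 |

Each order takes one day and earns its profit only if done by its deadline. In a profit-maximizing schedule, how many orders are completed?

3

By profit: D(d2,52), B(d3,40), F(d1,39), A(d1,35), E(d3,25), C(d3,17)
D→slot 2; B→slot 3; F→slot 1; A skipped; E skipped; C skipped.
3 of 6 scheduled.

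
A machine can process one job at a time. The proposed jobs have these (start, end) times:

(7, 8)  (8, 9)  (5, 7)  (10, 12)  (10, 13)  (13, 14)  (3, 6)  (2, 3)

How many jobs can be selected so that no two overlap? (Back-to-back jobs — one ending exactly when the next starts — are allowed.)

Sorted by end: (2,3)  (3,6)  (5,7)  (7,8)  (8,9)  (10,12)  (10,13)  (13,14)
take (2,3); take (3,6); skip (5,7); take (7,8); take (8,9); take (10,12); take (13,14).
Selected 6 jobs.

6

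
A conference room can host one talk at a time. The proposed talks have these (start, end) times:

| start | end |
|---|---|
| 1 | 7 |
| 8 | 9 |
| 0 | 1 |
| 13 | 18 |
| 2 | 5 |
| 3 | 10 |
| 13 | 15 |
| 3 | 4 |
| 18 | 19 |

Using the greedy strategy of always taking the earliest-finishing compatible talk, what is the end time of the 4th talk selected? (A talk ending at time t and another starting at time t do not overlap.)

15

Sort by end time and greedily take each interval whose start is ≥ the last chosen end.
Sorted by end: (0,1)  (3,4)  (2,5)  (1,7)  (8,9)  (3,10)  (13,15)  (13,18)  (18,19)
take (0,1); take (3,4); take (8,9); take (13,15); take (18,19).
Selected: (0,1) (3,4) (8,9) (13,15) (18,19)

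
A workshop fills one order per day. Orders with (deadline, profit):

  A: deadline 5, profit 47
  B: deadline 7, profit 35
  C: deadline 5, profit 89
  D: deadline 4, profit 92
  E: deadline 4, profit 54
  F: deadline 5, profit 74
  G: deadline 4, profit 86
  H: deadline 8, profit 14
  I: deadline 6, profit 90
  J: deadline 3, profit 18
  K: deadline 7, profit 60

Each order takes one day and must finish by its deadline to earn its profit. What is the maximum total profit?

By profit: D(d4,92), I(d6,90), C(d5,89), G(d4,86), F(d5,74), K(d7,60), E(d4,54), A(d5,47), B(d7,35), J(d3,18), H(d8,14)
D→slot 4; I→slot 6; C→slot 5; G→slot 3; F→slot 2; K→slot 7; E→slot 1; A skipped; B skipped; J skipped; H→slot 8.
Profit = 54 + 74 + 86 + 92 + 89 + 90 + 60 + 14 = 559

559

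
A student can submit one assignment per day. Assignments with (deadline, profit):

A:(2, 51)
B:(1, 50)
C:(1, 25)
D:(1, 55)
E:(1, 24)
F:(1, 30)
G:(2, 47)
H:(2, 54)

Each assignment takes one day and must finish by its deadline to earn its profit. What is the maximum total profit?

Take jobs in profit order; each goes to the latest open slot no later than its deadline.
Profit order: D=55 H=54 A=51 B=50 G=47 F=30 C=25 E=24
Assign: D→slot 1, H→slot 2, A skipped, B skipped, G skipped, F skipped, C skipped, E skipped.
Slots: [1:D] [2:H]
Profit = 55 + 54 = 109

109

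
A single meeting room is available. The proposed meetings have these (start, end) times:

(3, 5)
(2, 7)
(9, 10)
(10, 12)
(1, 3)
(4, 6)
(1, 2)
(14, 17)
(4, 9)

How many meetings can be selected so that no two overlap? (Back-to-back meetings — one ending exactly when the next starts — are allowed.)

5

Sorted by end: (1,2)  (1,3)  (3,5)  (4,6)  (2,7)  (4,9)  (9,10)  (10,12)  (14,17)
take (1,2); take (3,5); take (9,10); take (10,12); take (14,17).
Selected 5 meetings.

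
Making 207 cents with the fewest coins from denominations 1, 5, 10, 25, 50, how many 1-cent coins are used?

2

207 = 4×50 + 1×5 + 2×1
Count of 1: 2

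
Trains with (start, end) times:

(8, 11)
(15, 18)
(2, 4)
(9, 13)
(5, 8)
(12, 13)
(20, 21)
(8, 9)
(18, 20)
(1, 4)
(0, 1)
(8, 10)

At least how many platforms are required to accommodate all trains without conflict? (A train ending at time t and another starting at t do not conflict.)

3

Count concurrent intervals with a sweep; the peak is the room count.
starts: [0, 1, 2, 5, 8, 8, 8, 9, 12, 15, 18, 20]
ends:   [1, 4, 4, 8, 9, 10, 11, 13, 13, 18, 20, 21]
s0→1 e1→0 s1→1 s2→2 e4→1 e4→0 s5→1 e8→0 s8→1 s8→2 s8→3  — peak 3.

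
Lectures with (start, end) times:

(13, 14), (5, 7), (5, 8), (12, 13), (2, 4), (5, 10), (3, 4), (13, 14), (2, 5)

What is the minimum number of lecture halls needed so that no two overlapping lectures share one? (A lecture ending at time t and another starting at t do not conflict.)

The answer is the maximum number of intervals overlapping at any instant.
starts: [2, 2, 3, 5, 5, 5, 12, 13, 13]
ends:   [4, 4, 5, 7, 8, 10, 13, 14, 14]
s2→1 s2→2 s3→3  — peak 3.

3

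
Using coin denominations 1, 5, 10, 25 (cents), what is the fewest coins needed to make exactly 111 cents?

Use the largest denomination that fits, subtract, and repeat.
111 − 4×25→11 − 1×10→1 − 1×1→0
Total coins = 4 + 1 + 1 = 6

6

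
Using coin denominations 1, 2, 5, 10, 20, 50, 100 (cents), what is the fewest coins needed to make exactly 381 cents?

7

Use the largest denomination that fits, subtract, and repeat.
381 = 3×100 + 1×50 + 1×20 + 1×10 + 1×1
Total coins = 3 + 1 + 1 + 1 + 1 = 7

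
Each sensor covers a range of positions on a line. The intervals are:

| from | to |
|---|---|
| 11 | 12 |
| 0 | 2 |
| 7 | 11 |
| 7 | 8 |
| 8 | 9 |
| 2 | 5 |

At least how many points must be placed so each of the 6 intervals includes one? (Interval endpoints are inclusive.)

Sorted: [0,2] [2,5] [7,8] [8,9] [7,11] [11,12]
{[0,2],[2,5]} hit by 2; {[7,8],[8,9],[7,11]} hit by 8; {[11,12]} hit by 12.
Points: 2, 8, 12 (3 total).

3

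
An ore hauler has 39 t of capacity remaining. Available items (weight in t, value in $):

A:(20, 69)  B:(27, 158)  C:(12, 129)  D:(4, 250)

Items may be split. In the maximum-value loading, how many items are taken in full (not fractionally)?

2

Order: D (250/4=62.50) > C (129/12=10.75) > B (158/27=5.85) > A (69/20=3.45)
Fill: take D (4 @ 250) → take C (12 @ 129) → take 23/27 of B → 134.59; 39/39 used.
2 item(s) taken whole; one partial (take 23/27 of B).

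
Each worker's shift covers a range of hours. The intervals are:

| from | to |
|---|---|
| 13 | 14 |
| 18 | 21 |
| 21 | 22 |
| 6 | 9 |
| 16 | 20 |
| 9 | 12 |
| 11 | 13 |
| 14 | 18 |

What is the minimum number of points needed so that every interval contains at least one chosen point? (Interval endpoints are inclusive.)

4

Process intervals by earliest right end; each time one isn't hit yet, stab at its right endpoint.
By right end: [6,9]  [9,12]  [11,13]  [13,14]  [14,18]  [16,20]  [18,21]  [21,22]
[6,9] uncovered → point at 9; [11,13] uncovered → point at 13; [14,18] uncovered → point at 18; [21,22] uncovered → point at 22.
Points: 9, 13, 18, 22 (4 total).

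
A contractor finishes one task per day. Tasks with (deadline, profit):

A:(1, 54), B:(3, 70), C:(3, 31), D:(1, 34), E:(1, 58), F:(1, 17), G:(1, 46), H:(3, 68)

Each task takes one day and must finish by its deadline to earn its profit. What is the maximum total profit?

Profit order: B=70 H=68 E=58 A=54 G=46 D=34 C=31 F=17
Assign: B→slot 3, H→slot 2, E→slot 1, A skipped, G skipped, D skipped, C skipped, F skipped.
Slots: [1:E] [2:H] [3:B]
Profit = 58 + 68 + 70 = 196

196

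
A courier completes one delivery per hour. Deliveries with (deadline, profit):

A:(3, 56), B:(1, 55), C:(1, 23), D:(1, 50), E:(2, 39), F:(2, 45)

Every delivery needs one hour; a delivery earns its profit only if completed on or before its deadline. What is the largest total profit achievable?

Sort by profit descending; place each in the latest free slot ≤ its deadline.
Profit order: A=56 B=55 D=50 F=45 E=39 C=23
Assign: A→slot 3, B→slot 1, D skipped, F→slot 2, E skipped, C skipped.
Slots: [1:B] [2:F] [3:A]
Profit = 55 + 45 + 56 = 156

156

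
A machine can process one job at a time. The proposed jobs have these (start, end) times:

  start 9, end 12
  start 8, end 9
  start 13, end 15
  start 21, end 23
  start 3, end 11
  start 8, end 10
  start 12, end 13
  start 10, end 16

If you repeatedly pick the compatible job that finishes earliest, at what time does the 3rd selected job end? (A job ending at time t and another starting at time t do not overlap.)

By end time: (8,9), (8,10), (3,11), (9,12), (12,13), (13,15), (10,16), (21,23).
Pick (8,9); next start ≥ 9 → (9,12); next start ≥ 12 → (12,13); next start ≥ 13 → (13,15); next start ≥ 15 → (21,23).
Selected: (8,9) (9,12) (12,13) (13,15) (21,23)

13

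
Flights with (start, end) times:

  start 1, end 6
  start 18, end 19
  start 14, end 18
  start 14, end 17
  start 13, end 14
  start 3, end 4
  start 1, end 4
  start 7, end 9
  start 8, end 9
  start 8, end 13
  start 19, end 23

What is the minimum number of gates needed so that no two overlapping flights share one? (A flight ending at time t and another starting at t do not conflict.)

Count concurrent intervals with a sweep; the peak is the room count.
starts: [1, 1, 3, 7, 8, 8, 13, 14, 14, 18, 19]
ends:   [4, 4, 6, 9, 9, 13, 14, 17, 18, 19, 23]
s1→1 s1→2 s3→3  — peak 3.

3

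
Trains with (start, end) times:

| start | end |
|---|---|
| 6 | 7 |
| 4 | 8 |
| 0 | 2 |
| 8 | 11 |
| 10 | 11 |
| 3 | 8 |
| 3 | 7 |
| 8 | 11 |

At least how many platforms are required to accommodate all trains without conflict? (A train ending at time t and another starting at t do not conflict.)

The answer is the maximum number of intervals overlapping at any instant.
starts: [0, 3, 3, 4, 6, 8, 8, 10]
ends:   [2, 7, 7, 8, 8, 11, 11, 11]
s0→1 e2→0 s3→1 s3→2 s4→3 s6→4  — peak 4.

4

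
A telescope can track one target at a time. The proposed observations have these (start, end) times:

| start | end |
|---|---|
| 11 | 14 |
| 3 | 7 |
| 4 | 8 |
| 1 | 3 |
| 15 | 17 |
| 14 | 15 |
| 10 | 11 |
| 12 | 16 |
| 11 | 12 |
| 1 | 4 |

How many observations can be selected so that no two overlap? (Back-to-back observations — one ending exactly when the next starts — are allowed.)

6

Order by finish time; keep every interval that doesn't clash with the previous kept one.
By end time: (1,3), (1,4), (3,7), (4,8), (10,11), (11,12), (11,14), (14,15), (12,16), (15,17).
Pick (1,3); next start ≥ 3 → (3,7); next start ≥ 7 → (10,11); next start ≥ 11 → (11,12); next start ≥ 12 → (14,15); next start ≥ 15 → (15,17).
Selected 6 observations.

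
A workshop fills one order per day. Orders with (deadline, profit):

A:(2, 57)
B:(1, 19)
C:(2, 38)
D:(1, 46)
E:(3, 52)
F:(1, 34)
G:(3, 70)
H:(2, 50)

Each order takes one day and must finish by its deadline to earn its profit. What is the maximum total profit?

Sort by profit descending; place each in the latest free slot ≤ its deadline.
Profit order: G=70 A=57 E=52 H=50 D=46 C=38 F=34 B=19
Assign: G→slot 3, A→slot 2, E→slot 1, H skipped, D skipped, C skipped, F skipped, B skipped.
Slots: [1:E] [2:A] [3:G]
Profit = 52 + 57 + 70 = 179

179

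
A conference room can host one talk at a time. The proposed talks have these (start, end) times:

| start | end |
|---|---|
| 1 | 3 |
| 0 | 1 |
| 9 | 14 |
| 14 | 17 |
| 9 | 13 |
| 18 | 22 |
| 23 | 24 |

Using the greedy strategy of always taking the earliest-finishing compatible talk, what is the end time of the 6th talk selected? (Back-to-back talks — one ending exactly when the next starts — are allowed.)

Sort by end time and greedily take each interval whose start is ≥ the last chosen end.
By end time: (0,1), (1,3), (9,13), (9,14), (14,17), (18,22), (23,24).
Pick (0,1); next start ≥ 1 → (1,3); next start ≥ 3 → (9,13); next start ≥ 13 → (14,17); next start ≥ 17 → (18,22); next start ≥ 22 → (23,24).
Selected: (0,1) (1,3) (9,13) (14,17) (18,22) (23,24)

24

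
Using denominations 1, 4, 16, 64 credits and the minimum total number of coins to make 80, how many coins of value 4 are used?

0

80 − 1×64→16 − 1×16→0
Count of 4: 0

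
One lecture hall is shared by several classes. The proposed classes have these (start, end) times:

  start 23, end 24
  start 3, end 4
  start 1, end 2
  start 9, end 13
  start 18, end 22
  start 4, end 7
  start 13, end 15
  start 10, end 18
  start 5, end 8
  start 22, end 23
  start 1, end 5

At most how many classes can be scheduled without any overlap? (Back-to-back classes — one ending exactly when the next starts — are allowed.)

8

Sort by end time and greedily take each interval whose start is ≥ the last chosen end.
By end time: (1,2), (3,4), (1,5), (4,7), (5,8), (9,13), (13,15), (10,18), (18,22), (22,23), (23,24).
Pick (1,2); next start ≥ 2 → (3,4); next start ≥ 4 → (4,7); next start ≥ 7 → (9,13); next start ≥ 13 → (13,15); next start ≥ 15 → (18,22); next start ≥ 22 → (22,23); next start ≥ 23 → (23,24).
Selected 8 classes.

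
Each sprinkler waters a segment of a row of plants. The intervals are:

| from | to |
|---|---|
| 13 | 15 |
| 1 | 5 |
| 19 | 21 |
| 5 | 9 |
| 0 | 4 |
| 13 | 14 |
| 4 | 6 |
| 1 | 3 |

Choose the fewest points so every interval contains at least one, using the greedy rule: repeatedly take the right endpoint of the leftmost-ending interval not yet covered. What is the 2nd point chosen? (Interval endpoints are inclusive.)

Process intervals by earliest right end; each time one isn't hit yet, stab at its right endpoint.
Sorted: [1,3] [0,4] [1,5] [4,6] [5,9] [13,14] [13,15] [19,21]
{[1,3],[0,4],[1,5]} hit by 3; {[4,6],[5,9]} hit by 6; {[13,14],[13,15]} hit by 14; {[19,21]} hit by 21.
Points: 3, 6, 14, 21 (4 total).

6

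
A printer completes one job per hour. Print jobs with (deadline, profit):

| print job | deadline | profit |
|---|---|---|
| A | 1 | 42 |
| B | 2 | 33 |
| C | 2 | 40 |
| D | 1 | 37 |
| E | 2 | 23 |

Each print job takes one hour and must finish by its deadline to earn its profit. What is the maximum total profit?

82

Sort by profit descending; place each in the latest free slot ≤ its deadline.
By profit: A(d1,42), C(d2,40), D(d1,37), B(d2,33), E(d2,23)
A→slot 1; C→slot 2; D skipped; B skipped; E skipped.
Profit = 42 + 40 = 82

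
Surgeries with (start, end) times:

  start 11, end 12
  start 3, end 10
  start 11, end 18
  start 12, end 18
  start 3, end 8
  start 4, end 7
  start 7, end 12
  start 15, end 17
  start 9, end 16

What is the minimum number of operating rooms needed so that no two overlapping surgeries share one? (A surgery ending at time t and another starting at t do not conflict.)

4

starts: [3, 3, 4, 7, 9, 11, 11, 12, 15]
ends:   [7, 8, 10, 12, 12, 16, 17, 18, 18]
s3→1 s3→2 s4→3 e7→2 s7→3 e8→2 s9→3 e10→2 s11→3 s11→4  — peak 4.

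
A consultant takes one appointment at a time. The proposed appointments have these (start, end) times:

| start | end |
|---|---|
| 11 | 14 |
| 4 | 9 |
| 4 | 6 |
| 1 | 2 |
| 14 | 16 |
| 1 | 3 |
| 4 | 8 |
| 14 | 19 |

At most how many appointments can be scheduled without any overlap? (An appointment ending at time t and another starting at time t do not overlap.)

Greedy by earliest finish: after sorting by end time, pick each interval compatible with the last pick.
Sorted by end: (1,2)  (1,3)  (4,6)  (4,8)  (4,9)  (11,14)  (14,16)  (14,19)
take (1,2); skip (1,3); take (4,6); skip (4,8); take (11,14); take (14,16).
Selected 4 appointments.

4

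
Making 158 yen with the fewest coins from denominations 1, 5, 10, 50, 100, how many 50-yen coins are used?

Use the largest denomination that fits, subtract, and repeat.
158 = 1×100 + 1×50 + 1×5 + 3×1
Count of 50: 1

1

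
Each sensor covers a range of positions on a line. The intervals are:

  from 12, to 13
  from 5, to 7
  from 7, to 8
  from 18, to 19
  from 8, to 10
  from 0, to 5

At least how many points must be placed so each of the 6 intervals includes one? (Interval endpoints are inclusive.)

4

Sorted: [0,5] [5,7] [7,8] [8,10] [12,13] [18,19]
{[0,5],[5,7]} hit by 5; {[7,8],[8,10]} hit by 8; {[12,13]} hit by 13; {[18,19]} hit by 19.
Points: 5, 8, 13, 19 (4 total).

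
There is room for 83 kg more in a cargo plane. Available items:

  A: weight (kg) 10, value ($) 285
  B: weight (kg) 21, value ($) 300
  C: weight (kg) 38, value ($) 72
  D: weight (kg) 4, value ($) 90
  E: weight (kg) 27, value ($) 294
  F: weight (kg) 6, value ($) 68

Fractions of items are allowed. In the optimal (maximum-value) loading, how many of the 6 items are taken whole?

Greedy by value/weight ratio, highest first.
Order: A (285/10=28.50) > D (90/4=22.50) > B (300/21=14.29) > F (68/6=11.33) > E (294/27=10.89) > C (72/38=1.89)
Fill: take A (10 @ 285) → take D (4 @ 90) → take B (21 @ 300) → take F (6 @ 68) → take E (27 @ 294) → take 15/38 of C → 28.42; 83/83 used.
5 item(s) taken whole; one partial (take 15/38 of C).

5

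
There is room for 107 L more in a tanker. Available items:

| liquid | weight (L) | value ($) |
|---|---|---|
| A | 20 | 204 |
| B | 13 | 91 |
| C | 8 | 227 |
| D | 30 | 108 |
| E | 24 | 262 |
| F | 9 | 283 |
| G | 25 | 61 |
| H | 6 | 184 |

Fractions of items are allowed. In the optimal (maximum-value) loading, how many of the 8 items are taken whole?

Sort by value per unit weight and fill in that order.
Ratios (sorted): F 31.44, H 30.67, C 28.38, E 10.92, A 10.20, B 7.00, D 3.60, G 2.44
take F (9 @ 283); take H (6 @ 184); take C (8 @ 227); take E (24 @ 262); take A (20 @ 204); take B (13 @ 91); take 27/30 of D → 97.20. Capacity used 107/107.
6 item(s) taken whole; one partial (take 27/30 of D).

6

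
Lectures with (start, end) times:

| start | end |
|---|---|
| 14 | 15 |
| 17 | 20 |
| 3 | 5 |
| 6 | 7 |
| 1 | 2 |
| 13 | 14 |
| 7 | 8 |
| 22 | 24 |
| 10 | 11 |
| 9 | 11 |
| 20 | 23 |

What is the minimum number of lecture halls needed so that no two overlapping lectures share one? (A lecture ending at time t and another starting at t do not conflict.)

2

The answer is the maximum number of intervals overlapping at any instant.
Events (time:±→running): 1:+→1 2:-→0 3:+→1 5:-→0 6:+→1 7:-→0 7:+→1 8:-→0 9:+→1 10:+→2 … peak 2.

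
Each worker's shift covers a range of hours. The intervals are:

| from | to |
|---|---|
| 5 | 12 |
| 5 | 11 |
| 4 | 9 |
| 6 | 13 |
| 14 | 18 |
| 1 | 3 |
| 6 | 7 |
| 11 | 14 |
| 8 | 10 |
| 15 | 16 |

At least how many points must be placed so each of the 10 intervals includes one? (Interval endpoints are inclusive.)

5

Sort by right endpoint; whenever an interval is uncovered, place a point at its right end.
Sorted: [1,3] [6,7] [4,9] [8,10] [5,11] [5,12] [6,13] [11,14] [15,16] [14,18]
{[1,3]} hit by 3; {[6,7],[4,9]} hit by 7; {[8,10],[5,11],[5,12],[6,13]} hit by 10; {[11,14]} hit by 14; {[15,16],[14,18]} hit by 16.
Points: 3, 7, 10, 14, 16 (5 total).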